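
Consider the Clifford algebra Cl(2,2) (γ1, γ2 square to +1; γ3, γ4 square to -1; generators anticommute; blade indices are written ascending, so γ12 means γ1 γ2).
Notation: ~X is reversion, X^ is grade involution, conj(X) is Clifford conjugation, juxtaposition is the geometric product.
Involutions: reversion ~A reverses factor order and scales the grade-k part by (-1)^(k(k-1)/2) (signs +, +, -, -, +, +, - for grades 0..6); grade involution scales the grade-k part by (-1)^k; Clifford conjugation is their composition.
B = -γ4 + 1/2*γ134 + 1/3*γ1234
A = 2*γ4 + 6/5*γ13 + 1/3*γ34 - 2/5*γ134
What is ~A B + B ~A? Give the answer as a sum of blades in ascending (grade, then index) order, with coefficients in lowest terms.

first term: 9/5 + 1/6*γ1 - 2/15*γ2 - 1/3*γ3 - 3/5*γ4 + 1/9*γ12 - 3/5*γ13 + 2/5*γ24 + 2/3*γ123 + 6/5*γ134
second term: 9/5 + 1/6*γ1 + 2/15*γ2 + 1/3*γ3 - 3/5*γ4 + 1/9*γ12 - 3/5*γ13 + 2/5*γ24 - 2/3*γ123 + 6/5*γ134
Answer: 18/5 + 1/3*γ1 - 6/5*γ4 + 2/9*γ12 - 6/5*γ13 + 4/5*γ24 + 12/5*γ134


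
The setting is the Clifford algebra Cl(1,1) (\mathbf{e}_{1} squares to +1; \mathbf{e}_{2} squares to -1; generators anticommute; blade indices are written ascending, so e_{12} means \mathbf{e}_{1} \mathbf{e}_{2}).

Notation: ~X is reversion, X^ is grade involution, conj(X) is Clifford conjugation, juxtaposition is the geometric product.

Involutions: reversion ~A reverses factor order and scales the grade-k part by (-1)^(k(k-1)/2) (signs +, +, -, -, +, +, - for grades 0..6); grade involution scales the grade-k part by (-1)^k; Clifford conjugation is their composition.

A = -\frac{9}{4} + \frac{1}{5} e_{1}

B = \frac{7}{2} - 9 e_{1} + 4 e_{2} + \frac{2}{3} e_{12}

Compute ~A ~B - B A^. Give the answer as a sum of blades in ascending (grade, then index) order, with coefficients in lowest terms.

first term: -\frac{387}{40} + \frac{419}{20} e_{1} - \frac{137}{15} e_{2} + \frac{23}{10} e_{12}
second term: -\frac{243}{40} + \frac{391}{20} e_{1} - \frac{133}{15} e_{2} - \frac{7}{10} e_{12}
Answer: -\frac{18}{5} + \frac{7}{5} e_{1} - \frac{4}{15} e_{2} + 3 e_{12}


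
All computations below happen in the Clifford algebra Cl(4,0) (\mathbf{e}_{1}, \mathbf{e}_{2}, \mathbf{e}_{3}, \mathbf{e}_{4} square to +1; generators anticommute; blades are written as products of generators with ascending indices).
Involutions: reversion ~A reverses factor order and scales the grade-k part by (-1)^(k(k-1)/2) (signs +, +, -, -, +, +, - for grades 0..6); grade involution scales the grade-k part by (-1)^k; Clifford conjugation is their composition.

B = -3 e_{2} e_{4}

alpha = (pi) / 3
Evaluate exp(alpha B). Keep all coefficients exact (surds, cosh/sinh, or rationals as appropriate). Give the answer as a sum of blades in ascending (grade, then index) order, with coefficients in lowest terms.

B^2 = (-3)^2*(e_{2} e_{4})^2 = 9*(-1) = -9 (a basis 2-blade squares to minus the product of its generators' squares).
B^2 = -9 — B^2 < 0, so the exponential closes trigonometrically: l = 3, alpha*l = \pi, so exp(alpha B) = cos(\pi) + (sin(\pi)/3)*B = -1 + (0)*B.
Answer: -1


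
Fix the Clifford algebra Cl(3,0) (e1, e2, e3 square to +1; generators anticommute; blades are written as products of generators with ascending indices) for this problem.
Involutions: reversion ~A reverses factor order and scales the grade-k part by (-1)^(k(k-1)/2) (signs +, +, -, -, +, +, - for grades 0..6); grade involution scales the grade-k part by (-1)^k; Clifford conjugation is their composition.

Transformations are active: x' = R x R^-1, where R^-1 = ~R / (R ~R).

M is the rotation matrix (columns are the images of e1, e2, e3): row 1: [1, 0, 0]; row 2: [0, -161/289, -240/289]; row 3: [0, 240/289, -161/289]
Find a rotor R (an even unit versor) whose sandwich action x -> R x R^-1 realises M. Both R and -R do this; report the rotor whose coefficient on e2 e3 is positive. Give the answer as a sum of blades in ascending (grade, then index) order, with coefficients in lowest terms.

Method: write R = a + b12*e1 e2 + b13*e1 e3 + b23*e2 e3 with a^2 + b12^2 + b13^2 + b23^2 = 1 (so R^-1 = ~R). Expanding the columns R e_j ~R gives tr M = 4a^2 - 1 and, from the antisymmetric part, M21 - M12 = -4a*b12, M13 - M31 = 4a*b13, M32 - M23 = -4a*b23.
Here tr M = -33/289, so a^2 = (1 + tr M)/4 = 64/289 and a = ±8/17. Taking a = 8/17: M21 - M12 = 0, M13 - M31 = 0, M32 - M23 = 480/289, giving b12 = 0, b13 = 0, b23 = -15/17, i.e. R = 8/17 - 15/17*e2 e3.
Its e2 e3 coefficient is negative, so report the other preimage -R.
Answer: -8/17 + 15/17*e2 e3. Why the constraint matters: R and -R act identically through the sandwich — M has trace -33/289 either way — so only the sign condition on e2 e3 picks one of the two preimages.


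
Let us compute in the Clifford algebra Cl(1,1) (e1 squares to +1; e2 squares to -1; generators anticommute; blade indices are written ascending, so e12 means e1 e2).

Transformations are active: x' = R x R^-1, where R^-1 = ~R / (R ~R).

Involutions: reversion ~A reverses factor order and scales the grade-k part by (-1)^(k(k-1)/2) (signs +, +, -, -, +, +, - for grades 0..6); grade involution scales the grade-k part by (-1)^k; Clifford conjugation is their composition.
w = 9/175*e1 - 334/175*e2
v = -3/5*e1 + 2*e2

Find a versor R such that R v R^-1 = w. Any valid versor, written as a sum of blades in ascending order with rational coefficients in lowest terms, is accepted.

Here q(v) = q(w) = -91/25; the classical choice R = v + w = -96/175*e1 + 16/175*e2 then realises v -> w under the sandwich.
Answer: -96/175*e1 + 16/175*e2


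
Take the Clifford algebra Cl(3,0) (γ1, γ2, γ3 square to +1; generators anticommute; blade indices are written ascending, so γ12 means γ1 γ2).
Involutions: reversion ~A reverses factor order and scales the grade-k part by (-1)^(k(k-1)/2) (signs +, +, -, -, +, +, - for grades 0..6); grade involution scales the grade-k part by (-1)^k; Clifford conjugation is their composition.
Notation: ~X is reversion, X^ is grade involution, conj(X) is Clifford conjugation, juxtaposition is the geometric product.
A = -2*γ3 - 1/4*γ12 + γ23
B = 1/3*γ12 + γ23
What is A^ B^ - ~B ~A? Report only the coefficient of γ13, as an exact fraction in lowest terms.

first term: -11/12 - 2*γ2 - 7/12*γ13 + 2/3*γ123
second term: -11/12 + 2*γ2 + 7/12*γ13 + 2/3*γ123
Answer: -7/6


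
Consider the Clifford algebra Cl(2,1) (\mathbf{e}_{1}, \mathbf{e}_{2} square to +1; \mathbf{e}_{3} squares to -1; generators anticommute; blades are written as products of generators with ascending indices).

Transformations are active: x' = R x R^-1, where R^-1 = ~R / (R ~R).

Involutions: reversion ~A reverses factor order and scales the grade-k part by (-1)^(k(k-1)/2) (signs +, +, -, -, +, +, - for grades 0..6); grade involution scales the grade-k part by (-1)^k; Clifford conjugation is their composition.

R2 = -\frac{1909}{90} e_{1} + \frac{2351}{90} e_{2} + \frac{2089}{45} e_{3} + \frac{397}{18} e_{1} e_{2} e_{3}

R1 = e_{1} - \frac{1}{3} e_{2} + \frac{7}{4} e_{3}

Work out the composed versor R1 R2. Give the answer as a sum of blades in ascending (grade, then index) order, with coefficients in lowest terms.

Distribute over the terms of R1 (each basis-blade product reordered to ascending indices, repeated generators contracted through their squares):
(e_{1}) R2 = -\frac{1909}{90} + \frac{2351}{90} e_{1} e_{2} + \frac{2089}{45} e_{1} e_{3} + \frac{397}{18} e_{2} e_{3}
(-\frac{1}{3} e_{2}) R2 = -\frac{2351}{270} - \frac{1909}{270} e_{1} e_{2} + \frac{397}{54} e_{1} e_{3} - \frac{2089}{135} e_{2} e_{3}
(\frac{7}{4} e_{3}) R2 = -\frac{14623}{180} - \frac{2779}{72} e_{1} e_{2} + \frac{13363}{360} e_{1} e_{3} - \frac{16457}{360} e_{2} e_{3}
Summing the partial products and collecting blades:
Answer: -\frac{12005}{108} - \frac{21109}{1080} e_{1} e_{2} + \frac{19633}{216} e_{1} e_{3} - \frac{42263}{1080} e_{2} e_{3}


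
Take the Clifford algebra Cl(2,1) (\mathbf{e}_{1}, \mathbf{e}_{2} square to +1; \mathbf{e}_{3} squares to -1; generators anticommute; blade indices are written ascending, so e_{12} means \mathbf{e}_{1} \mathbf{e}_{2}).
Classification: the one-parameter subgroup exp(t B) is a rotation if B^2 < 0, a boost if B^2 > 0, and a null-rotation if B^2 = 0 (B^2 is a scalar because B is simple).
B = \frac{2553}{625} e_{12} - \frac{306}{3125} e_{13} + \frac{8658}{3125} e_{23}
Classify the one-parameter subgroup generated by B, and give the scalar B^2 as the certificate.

B^2 term by term: the squares give (\frac{2553}{625})^2*(e_{12})^2 + (-\frac{306}{3125})^2*(e_{13})^2 + (\frac{8658}{3125})^2*(e_{23})^2 = \frac{6517809}{390625}*(-1) + \frac{93636}{9765625}*(+1) + \frac{74960964}{9765625}*(+1) = -9 (each basis 2-blade squares to minus the product of its generators' squares); cross terms between blades sharing an index anticommute and cancel. So B^2 = -9.
Answer: rotation, certificate B^2 = -9. Certificate logic: -9 is a conjugation-invariant scalar, so its sign fixes rotation versus boost versus null-rotation outright.


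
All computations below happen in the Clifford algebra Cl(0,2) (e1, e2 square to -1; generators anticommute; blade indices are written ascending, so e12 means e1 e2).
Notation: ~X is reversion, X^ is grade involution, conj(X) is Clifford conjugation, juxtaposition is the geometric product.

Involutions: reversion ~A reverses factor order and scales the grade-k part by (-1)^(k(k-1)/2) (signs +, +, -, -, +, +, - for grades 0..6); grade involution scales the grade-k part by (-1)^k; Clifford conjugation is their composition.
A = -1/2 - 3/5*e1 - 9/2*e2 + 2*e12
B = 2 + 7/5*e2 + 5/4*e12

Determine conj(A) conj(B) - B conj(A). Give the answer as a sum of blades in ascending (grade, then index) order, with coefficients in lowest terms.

first term: 14/5 - 289/40*e1 + 209/20*e2 - 843/200*e12
second term: -24/5 - 289/40*e1 + 181/20*e2 - 1093/200*e12
Answer: 38/5 + 7/5*e2 + 5/4*e12


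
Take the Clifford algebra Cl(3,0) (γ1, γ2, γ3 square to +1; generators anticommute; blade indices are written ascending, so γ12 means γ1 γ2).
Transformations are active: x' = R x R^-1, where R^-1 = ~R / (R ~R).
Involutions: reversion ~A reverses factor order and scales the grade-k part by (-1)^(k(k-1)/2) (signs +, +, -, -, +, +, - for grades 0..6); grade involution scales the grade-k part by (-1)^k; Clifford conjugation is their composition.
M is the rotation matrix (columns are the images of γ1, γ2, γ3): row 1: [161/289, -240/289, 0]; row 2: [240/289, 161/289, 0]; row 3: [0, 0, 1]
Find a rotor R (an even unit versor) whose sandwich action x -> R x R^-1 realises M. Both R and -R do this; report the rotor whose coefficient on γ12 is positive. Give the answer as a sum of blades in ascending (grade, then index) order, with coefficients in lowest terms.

Method: write R = a + b12*γ12 + b13*γ13 + b23*γ23 with a^2 + b12^2 + b13^2 + b23^2 = 1 (so R^-1 = ~R). Expanding the columns R e_j ~R gives tr M = 4a^2 - 1 and, from the antisymmetric part, M21 - M12 = -4a*b12, M13 - M31 = 4a*b13, M32 - M23 = -4a*b23.
Here tr M = 611/289, so a^2 = (1 + tr M)/4 = 225/289 and a = ±15/17. Taking a = 15/17: M21 - M12 = 480/289, M13 - M31 = 0, M32 - M23 = 0, giving b12 = -8/17, b13 = 0, b23 = 0, i.e. R = 15/17 - 8/17*γ12.
Its γ12 coefficient is negative, so report the other preimage -R.
Answer: -15/17 + 8/17*γ12. Recall the cover is two-to-one: with M of trace 611/289, both preimages act alike, and the stated γ12 sign chooses the sheet.


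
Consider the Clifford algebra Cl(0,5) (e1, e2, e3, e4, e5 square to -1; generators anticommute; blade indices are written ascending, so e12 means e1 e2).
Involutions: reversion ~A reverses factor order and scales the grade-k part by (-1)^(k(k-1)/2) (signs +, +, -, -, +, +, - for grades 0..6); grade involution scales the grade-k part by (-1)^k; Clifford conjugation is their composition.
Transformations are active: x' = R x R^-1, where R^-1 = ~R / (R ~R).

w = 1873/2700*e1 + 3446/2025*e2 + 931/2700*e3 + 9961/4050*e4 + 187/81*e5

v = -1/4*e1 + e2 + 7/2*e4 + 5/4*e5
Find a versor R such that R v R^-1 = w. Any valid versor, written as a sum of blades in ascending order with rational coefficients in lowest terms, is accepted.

Take R = v + w = 599/1350*e1 + 5471/2025*e2 + 931/2700*e3 + 12068/2025*e4 + 1153/324*e5. Because q(v) = q(w) = -119/8, conjugation by R sends v exactly to w.
Answer: 599/1350*e1 + 5471/2025*e2 + 931/2700*e3 + 12068/2025*e4 + 1153/324*e5


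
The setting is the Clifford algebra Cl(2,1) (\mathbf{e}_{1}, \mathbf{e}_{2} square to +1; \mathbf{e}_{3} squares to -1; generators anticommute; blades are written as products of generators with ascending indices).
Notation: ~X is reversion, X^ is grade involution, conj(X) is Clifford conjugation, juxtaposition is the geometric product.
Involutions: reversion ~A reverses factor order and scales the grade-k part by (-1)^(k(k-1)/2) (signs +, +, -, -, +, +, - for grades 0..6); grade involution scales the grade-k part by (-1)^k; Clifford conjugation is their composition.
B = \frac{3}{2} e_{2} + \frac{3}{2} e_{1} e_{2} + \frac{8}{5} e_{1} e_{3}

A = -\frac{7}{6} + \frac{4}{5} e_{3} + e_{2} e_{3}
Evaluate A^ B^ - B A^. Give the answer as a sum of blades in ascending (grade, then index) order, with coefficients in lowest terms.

first term: -\frac{32}{25} e_{1} + \frac{7}{4} e_{2} + \frac{3}{2} e_{3} - \frac{67}{20} e_{1} e_{2} - \frac{101}{30} e_{1} e_{3} - \frac{6}{5} e_{2} e_{3} - \frac{6}{5} e_{1} e_{2} e_{3}
second term: \frac{32}{25} e_{1} - \frac{7}{4} e_{2} + \frac{3}{2} e_{3} - \frac{3}{20} e_{1} e_{2} - \frac{11}{30} e_{1} e_{3} - \frac{6}{5} e_{2} e_{3} - \frac{6}{5} e_{1} e_{2} e_{3}
Answer: -\frac{64}{25} e_{1} + \frac{7}{2} e_{2} - \frac{16}{5} e_{1} e_{2} - 3 e_{1} e_{3}


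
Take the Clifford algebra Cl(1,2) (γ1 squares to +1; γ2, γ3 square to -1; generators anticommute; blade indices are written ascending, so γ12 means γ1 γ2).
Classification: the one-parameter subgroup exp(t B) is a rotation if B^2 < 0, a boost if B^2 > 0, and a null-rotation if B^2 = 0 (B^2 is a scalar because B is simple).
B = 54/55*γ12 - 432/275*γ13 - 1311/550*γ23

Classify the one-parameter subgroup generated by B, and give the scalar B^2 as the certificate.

B^2 term by term: the squares give (54/55)^2*(γ12)^2 + (-432/275)^2*(γ13)^2 + (-1311/550)^2*(γ23)^2 = 2916/3025*(+1) + 186624/75625*(+1) + 1718721/302500*(-1) = -9/4 (each basis 2-blade squares to minus the product of its generators' squares); cross terms between blades sharing an index anticommute and cancel. So B^2 = -9/4.
Answer: rotation, certificate B^2 = -9/4. No conjugation can change B^2 = -9/4; the sign gives the class.


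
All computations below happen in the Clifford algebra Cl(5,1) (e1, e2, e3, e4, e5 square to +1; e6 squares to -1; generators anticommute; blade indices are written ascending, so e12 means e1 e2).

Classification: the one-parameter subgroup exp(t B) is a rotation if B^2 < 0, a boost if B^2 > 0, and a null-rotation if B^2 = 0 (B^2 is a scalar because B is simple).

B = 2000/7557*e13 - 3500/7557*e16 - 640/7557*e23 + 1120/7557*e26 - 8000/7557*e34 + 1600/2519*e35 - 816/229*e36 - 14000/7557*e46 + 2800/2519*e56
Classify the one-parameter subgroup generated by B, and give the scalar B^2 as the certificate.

B^2 term by term: the squares give (2000/7557)^2*(e13)^2 + (-3500/7557)^2*(e16)^2 + (-640/7557)^2*(e23)^2 + (1120/7557)^2*(e26)^2 + (-8000/7557)^2*(e34)^2 + (1600/2519)^2*(e35)^2 + (-816/229)^2*(e36)^2 + (-14000/7557)^2*(e46)^2 + (2800/2519)^2*(e56)^2 = 4000000/57108249*(-1) + 12250000/57108249*(+1) + 409600/57108249*(-1) + 1254400/57108249*(+1) + 64000000/57108249*(-1) + 2560000/6345361*(-1) + 665856/52441*(+1) + 196000000/57108249*(+1) + 7840000/6345361*(+1) = 16 (each basis 2-blade squares to minus the product of its generators' squares); cross terms between blades sharing an index anticommute and cancel; the commuting (index-disjoint) pairs give grade-4 terms 2*c*c'*(blade product), which cancel blade by blade — e1236: -4480000/57108249 + 4480000/57108249 = 0; e1346: -56000000/57108249 + 56000000/57108249 = 0; e1356: 11200000/19036083 - 11200000/19036083 = 0; e2346: 17920000/57108249 - 17920000/57108249 = 0; e2356: -3584000/19036083 + 3584000/19036083 = 0; e3456: -44800000/19036083 + 44800000/19036083 = 0 — confirming B is simple. So B^2 = 16.
Answer: boost, certificate B^2 = 16. Note: conjugating B changes its blade decomposition but never the scalar B^2 = 16, whose sign settles the classification.


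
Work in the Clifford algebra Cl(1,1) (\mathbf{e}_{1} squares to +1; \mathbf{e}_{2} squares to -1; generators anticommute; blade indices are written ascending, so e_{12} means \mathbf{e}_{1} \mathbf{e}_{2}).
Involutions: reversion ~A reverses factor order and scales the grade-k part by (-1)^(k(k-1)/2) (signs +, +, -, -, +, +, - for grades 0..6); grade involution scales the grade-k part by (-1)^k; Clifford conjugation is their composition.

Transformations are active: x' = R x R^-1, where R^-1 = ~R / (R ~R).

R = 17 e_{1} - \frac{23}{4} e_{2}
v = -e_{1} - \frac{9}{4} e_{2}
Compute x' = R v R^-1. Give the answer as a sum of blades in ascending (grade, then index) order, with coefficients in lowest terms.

~R = 17 e_{1} - \frac{23}{4} e_{2}, and R ~R = \frac{4095}{16}, so R^-1 = ~R / (\frac{4095}{16}).
R v = -\frac{479}{16} - 44 e_{12}
Answer: -\frac{12191}{4095} e_{1} + \frac{58889}{16380} e_{2}


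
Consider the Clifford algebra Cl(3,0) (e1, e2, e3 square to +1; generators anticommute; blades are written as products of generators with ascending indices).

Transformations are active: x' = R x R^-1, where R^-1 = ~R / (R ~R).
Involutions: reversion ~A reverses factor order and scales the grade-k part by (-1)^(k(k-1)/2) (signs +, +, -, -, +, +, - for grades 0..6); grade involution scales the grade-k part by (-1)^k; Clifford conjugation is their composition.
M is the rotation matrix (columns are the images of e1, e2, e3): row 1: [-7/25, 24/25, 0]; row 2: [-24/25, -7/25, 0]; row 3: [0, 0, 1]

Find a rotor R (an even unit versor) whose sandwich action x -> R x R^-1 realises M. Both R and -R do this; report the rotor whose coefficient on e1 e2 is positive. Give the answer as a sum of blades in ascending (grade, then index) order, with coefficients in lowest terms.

Method: write R = a + b12*e1 e2 + b13*e1 e3 + b23*e2 e3 with a^2 + b12^2 + b13^2 + b23^2 = 1 (so R^-1 = ~R). Expanding the columns R e_j ~R gives tr M = 4a^2 - 1 and, from the antisymmetric part, M21 - M12 = -4a*b12, M13 - M31 = 4a*b13, M32 - M23 = -4a*b23.
Here tr M = 11/25, so a^2 = (1 + tr M)/4 = 9/25 and a = ±3/5. Taking a = 3/5: M21 - M12 = -48/25, M13 - M31 = 0, M32 - M23 = 0, giving b12 = 4/5, b13 = 0, b23 = 0, i.e. R = 3/5 + 4/5*e1 e2.
Its e1 e2 coefficient is already positive.
Answer: 3/5 + 4/5*e1 e2. Note: both R and -R realise this M (trace 11/25); the covering map identifies them, and the e1 e2-coefficient sign is the tie-breaker.


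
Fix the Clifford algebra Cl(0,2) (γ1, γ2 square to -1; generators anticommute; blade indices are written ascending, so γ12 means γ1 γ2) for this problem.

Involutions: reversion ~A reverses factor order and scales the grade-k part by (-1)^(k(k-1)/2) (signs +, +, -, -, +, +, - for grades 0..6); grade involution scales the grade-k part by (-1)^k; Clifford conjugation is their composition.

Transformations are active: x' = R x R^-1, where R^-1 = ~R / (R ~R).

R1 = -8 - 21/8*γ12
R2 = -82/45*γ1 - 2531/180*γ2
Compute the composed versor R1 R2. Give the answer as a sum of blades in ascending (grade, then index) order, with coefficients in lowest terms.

Distribute over the terms of R1 (each basis-blade product reordered to ascending indices, repeated generators contracted through their squares):
(-8) R2 = 656/45*γ1 + 5062/45*γ2
(-21/8*γ12) R2 = -17717/480*γ1 + 287/60*γ2
Summing the partial products and collecting blades:
Answer: -32159/1440*γ1 + 21109/180*γ2


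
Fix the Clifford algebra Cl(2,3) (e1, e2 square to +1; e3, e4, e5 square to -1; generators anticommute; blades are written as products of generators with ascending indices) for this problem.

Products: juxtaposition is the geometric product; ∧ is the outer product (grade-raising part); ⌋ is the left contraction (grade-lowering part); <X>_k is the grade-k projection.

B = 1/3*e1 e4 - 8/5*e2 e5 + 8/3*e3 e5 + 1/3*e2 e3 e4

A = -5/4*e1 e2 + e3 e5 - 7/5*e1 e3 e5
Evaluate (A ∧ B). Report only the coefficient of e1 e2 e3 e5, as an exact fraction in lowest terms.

step 1: -10/3*e1 e2 e3 e5 - 1/3*e1 e3 e4 e5
Answer: -10/3


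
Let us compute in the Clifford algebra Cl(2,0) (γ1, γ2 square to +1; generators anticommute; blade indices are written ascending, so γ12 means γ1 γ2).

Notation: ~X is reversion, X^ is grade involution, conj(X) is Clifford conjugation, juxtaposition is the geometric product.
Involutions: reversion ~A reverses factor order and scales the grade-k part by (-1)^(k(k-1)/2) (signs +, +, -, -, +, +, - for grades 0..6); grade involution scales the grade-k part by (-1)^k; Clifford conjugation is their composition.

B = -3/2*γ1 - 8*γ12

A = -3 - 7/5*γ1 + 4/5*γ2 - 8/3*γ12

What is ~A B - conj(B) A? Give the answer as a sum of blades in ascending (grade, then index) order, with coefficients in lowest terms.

first term: 703/30 + 109/10*γ1 + 76/5*γ2 + 126/5*γ12
second term: 577/30 + 19/10*γ1 + 36/5*γ2 - 114/5*γ12
Answer: 21/5 + 9*γ1 + 8*γ2 + 48*γ12


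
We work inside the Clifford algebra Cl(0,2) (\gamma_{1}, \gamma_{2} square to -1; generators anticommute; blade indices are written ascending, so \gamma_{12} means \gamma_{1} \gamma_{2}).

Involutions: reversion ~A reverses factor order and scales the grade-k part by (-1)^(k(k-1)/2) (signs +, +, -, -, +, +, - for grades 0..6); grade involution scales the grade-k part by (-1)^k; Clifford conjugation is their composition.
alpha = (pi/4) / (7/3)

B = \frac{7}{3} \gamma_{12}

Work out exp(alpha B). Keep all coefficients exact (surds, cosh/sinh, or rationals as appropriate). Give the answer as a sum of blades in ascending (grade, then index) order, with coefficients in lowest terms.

B^2 = (\frac{7}{3})^2*(\gamma_{12})^2 = \frac{49}{9}*(-1) = -\frac{49}{9} (a basis 2-blade squares to minus the product of its generators' squares).
B^2 = -\frac{49}{9} — since the square is negative, the closed form is circular: l = \frac{7}{3}, alpha*l = \frac{\pi}{4}, so exp(alpha B) = cos(\frac{\pi}{4}) + (sin(\frac{\pi}{4})/(\frac{7}{3}))*B = \frac{\sqrt{2}}{2} + (\frac{3 \sqrt{2}}{14})*B.
Answer: \frac{\sqrt{2}}{2} + \frac{\sqrt{2}}{2} \gamma_{12}


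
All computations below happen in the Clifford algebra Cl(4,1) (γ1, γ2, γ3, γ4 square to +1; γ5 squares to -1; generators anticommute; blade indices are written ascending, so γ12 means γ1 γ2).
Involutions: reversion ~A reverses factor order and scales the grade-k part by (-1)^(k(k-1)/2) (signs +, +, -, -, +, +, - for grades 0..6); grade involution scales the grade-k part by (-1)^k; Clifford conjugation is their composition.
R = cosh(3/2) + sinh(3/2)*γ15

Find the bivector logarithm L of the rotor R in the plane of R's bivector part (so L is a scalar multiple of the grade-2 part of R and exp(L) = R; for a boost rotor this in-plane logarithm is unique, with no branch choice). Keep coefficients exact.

The scalar part of R is cosh(3/2), giving the rapidity magnitude (cosh is even); the bivector part supplies orientation, its quotient by sinh of the rapidity is the plane, and L = rapidity * plane — unique in that plane, since flipping both signs leaves L unchanged.
Concretely: cosh(rapidity) = cosh(3/2) gives rapidity = ±3/2, and since rapidity/sinh(rapidity) is even the sign is immaterial: L = (rapidity/sinh(rapidity)) * <R>_2 = (3/(2*sinh(3/2))) * <R>_2.
Answer: 3/2*γ15


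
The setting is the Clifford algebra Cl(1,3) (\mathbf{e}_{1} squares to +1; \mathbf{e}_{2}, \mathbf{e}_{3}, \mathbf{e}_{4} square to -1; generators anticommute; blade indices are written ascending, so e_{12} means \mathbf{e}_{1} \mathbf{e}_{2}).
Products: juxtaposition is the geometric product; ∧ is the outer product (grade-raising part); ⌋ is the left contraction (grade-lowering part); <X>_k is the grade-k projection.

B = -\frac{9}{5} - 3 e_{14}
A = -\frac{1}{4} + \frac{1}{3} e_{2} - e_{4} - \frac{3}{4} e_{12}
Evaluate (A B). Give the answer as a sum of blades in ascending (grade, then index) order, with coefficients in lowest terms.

step 1: \frac{9}{20} + 3 e_{1} - \frac{3}{5} e_{2} + \frac{9}{5} e_{4} + \frac{27}{20} e_{12} + \frac{3}{4} e_{14} - \frac{9}{4} e_{24} + e_{124}
Answer: \frac{9}{20} + 3 e_{1} - \frac{3}{5} e_{2} + \frac{9}{5} e_{4} + \frac{27}{20} e_{12} + \frac{3}{4} e_{14} - \frac{9}{4} e_{24} + e_{124}


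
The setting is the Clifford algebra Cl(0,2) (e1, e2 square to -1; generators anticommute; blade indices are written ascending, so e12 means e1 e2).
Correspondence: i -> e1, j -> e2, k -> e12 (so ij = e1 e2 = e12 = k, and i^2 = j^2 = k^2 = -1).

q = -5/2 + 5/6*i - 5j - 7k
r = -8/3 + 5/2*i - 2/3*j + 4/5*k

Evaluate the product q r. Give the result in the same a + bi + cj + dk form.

In blades: q = -5/2 + 5/6*e1 - 5*e2 - 7*e12, r = -8/3 + 5/2*e1 - 2/3*e2 + 4/5*e12.
Distribute q over r term by term (generator squares from the signature, products reordered to ascending indices): (-5/2)*r = 20/3 - 25/4*e1 + 5/3*e2 - 2*e12; (5/6*e1)*r = -25/12 - 20/9*e1 - 2/3*e2 - 5/9*e12; (-5*e2)*r = -10/3 - 4*e1 + 40/3*e2 + 25/2*e12; (-7*e12)*r = 28/5 - 14/3*e1 - 35/2*e2 + 56/3*e12.
Sum: 137/20 - 617/36*e1 - 19/6*e2 + 515/18*e12; translating back through the correspondence:
Answer: 137/20 - 617/36*i - 19/6*j + 515/18*k


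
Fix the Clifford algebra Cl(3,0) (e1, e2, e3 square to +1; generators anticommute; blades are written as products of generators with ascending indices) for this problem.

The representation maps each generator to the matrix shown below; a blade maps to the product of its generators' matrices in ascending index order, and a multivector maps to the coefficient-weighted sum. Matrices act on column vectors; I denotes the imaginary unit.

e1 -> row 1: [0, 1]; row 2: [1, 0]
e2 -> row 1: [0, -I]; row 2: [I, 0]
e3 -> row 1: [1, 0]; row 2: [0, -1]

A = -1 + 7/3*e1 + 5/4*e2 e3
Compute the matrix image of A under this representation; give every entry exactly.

Bivector images (products of the table entries): rho(e2 e3) = rho(e2)rho(e3) = row 1: [0, I]; row 2: [I, 0].
M = (-1)*1 + (7/3)*rho(e1) + (5/4)*rho(e2 e3), summed entrywise (1 is the identity matrix):
Answer: row 1: [-1, 7/3 + 5*I/4]; row 2: [7/3 + 5*I/4, -1]


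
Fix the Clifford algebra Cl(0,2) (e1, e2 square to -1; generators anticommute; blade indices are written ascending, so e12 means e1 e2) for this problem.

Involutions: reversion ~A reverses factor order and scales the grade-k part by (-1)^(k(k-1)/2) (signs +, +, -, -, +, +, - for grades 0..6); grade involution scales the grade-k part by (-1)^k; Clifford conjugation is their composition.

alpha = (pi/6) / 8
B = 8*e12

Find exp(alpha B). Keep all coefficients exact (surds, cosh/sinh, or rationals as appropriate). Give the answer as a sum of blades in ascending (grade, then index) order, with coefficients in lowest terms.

B^2 = (8)^2*(e12)^2 = 64*(-1) = -64 (a basis 2-blade squares to minus the product of its generators' squares).
B^2 = -64 — the series telescopes trigonometrically here: l = 8, alpha*l = pi/6, so exp(alpha B) = cos(pi/6) + (sin(pi/6)/8)*B = sqrt(3)/2 + (1/16)*B.
Answer: sqrt(3)/2 + 1/2*e12


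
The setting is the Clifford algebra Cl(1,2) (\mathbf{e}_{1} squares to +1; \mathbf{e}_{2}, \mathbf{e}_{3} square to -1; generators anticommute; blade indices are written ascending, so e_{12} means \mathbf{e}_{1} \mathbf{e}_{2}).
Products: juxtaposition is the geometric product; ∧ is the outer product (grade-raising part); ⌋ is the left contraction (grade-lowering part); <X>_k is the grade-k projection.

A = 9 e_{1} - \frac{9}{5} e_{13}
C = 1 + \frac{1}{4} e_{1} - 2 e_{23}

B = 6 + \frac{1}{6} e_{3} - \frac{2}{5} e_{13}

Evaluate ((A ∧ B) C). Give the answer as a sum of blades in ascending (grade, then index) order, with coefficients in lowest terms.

step 1: 54 e_{1} - \frac{93}{10} e_{13}
step 2: \frac{27}{2} + 54 e_{1} + \frac{93}{40} e_{3} + \frac{93}{5} e_{12} - \frac{93}{10} e_{13} - 108 e_{123}
Answer: \frac{27}{2} + 54 e_{1} + \frac{93}{40} e_{3} + \frac{93}{5} e_{12} - \frac{93}{10} e_{13} - 108 e_{123}


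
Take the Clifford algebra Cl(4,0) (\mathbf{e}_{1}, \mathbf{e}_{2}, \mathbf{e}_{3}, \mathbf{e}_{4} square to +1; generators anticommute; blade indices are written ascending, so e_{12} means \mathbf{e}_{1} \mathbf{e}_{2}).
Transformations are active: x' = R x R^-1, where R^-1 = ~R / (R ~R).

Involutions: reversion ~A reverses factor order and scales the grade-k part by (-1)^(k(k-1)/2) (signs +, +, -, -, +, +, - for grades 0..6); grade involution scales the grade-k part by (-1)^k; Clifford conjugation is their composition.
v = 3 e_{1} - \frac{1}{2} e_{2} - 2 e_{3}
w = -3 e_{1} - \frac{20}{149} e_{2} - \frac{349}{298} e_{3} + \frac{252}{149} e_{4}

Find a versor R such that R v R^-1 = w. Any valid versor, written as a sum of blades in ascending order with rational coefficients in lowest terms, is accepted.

Take R = v + w = -\frac{189}{298} e_{2} - \frac{945}{298} e_{3} + \frac{252}{149} e_{4}. Because q(v) = q(w) = \frac{53}{4}, conjugation by R sends v exactly to w.
Answer: -\frac{189}{298} e_{2} - \frac{945}{298} e_{3} + \frac{252}{149} e_{4}


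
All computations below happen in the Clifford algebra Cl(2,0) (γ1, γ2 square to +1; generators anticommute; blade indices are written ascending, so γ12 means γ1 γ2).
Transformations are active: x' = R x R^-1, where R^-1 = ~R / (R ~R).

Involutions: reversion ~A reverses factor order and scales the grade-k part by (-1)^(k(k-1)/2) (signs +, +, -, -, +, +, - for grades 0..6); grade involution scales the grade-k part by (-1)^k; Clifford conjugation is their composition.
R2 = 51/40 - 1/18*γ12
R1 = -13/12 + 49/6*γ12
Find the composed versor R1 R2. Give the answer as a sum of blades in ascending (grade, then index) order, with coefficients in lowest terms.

Distribute over the terms of R1 (each basis-blade product reordered to ascending indices, repeated generators contracted through their squares):
(-13/12) R2 = -221/160 + 13/216*γ12
(49/6*γ12) R2 = 49/108 + 833/80*γ12
Summing the partial products and collecting blades:
Answer: -4007/4320 + 22621/2160*γ12


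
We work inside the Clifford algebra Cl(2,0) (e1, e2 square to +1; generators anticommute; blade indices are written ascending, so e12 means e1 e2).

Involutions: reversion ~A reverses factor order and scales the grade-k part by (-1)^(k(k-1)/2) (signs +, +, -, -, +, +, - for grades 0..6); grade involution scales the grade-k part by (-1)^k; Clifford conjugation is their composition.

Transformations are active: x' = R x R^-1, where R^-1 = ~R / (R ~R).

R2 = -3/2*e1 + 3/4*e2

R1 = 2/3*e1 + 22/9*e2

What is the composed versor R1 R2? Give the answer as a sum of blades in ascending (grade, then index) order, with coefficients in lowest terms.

Distribute over the terms of R1 (each basis-blade product reordered to ascending indices, repeated generators contracted through their squares):
(2/3*e1) R2 = -1 + 1/2*e12
(22/9*e2) R2 = 11/6 + 11/3*e12
Summing the partial products and collecting blades:
Answer: 5/6 + 25/6*e12


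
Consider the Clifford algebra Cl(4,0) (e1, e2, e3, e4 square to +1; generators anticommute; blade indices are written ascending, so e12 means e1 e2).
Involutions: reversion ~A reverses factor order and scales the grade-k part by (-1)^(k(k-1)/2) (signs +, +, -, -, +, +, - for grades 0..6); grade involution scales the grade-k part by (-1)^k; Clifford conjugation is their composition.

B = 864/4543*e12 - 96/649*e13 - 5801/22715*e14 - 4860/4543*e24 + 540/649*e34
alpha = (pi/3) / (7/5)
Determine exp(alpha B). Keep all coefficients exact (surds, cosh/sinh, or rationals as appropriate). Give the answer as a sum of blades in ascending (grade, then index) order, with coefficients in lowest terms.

B^2 term by term: the squares give (864/4543)^2*(e12)^2 + (-96/649)^2*(e13)^2 + (-5801/22715)^2*(e14)^2 + (-4860/4543)^2*(e24)^2 + (540/649)^2*(e34)^2 = 746496/20638849*(-1) + 9216/421201*(-1) + 33651601/515971225*(-1) + 23619600/20638849*(-1) + 291600/421201*(-1) = -49/25 (each basis 2-blade squares to minus the product of its generators' squares); cross terms between blades sharing an index anticommute and cancel; the commuting (index-disjoint) pairs give grade-4 terms 2*c*c'*(blade product), which cancel blade by blade — e1234: 933120/2948407 - 933120/2948407 = 0 — confirming B is simple. So B^2 = -49/25.
B^2 = -49/25 — a negative square means the series sums to a rotation: l = 7/5, alpha*l = pi/3, so exp(alpha B) = cos(pi/3) + (sin(pi/3)/(7/5))*B = 1/2 + (5*sqrt(3)/14)*B.
Answer: 1/2 + 2160*sqrt(3)/31801*e12 - 240*sqrt(3)/4543*e13 - 5801*sqrt(3)/63602*e14 - 12150*sqrt(3)/31801*e24 + 1350*sqrt(3)/4543*e34


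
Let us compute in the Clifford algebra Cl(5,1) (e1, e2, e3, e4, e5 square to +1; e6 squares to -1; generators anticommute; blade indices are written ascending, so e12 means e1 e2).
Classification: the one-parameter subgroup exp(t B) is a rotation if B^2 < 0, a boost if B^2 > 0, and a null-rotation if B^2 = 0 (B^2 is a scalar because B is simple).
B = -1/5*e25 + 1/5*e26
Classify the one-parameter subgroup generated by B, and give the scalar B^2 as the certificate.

B^2 term by term: the squares give (-1/5)^2*(e25)^2 + (1/5)^2*(e26)^2 = 1/25*(-1) + 1/25*(+1) = 0 (each basis 2-blade squares to minus the product of its generators' squares); cross terms between blades sharing an index anticommute and cancel. So B^2 = 0.
Answer: null-rotation, certificate B^2 = 0. Check the certificate: B^2 = 0, and that sign is decisive whatever form B takes.


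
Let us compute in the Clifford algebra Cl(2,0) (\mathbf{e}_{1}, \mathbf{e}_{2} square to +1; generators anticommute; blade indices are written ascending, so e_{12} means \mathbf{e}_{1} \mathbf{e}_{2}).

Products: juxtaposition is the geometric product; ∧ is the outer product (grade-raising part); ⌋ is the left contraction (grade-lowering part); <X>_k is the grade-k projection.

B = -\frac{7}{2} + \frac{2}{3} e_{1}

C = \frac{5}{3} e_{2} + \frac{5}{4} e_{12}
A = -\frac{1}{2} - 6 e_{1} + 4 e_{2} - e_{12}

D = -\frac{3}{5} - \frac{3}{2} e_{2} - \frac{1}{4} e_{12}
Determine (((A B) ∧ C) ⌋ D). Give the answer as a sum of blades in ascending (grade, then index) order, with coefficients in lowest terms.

step 1: -\frac{9}{4} + \frac{62}{3} e_{1} - \frac{40}{3} e_{2} + \frac{5}{6} e_{12}
step 2: -\frac{15}{4} e_{2} + \frac{4555}{144} e_{12}
step 3: \frac{7795}{576} - \frac{15}{16} e_{1}
Answer: \frac{7795}{576} - \frac{15}{16} e_{1}


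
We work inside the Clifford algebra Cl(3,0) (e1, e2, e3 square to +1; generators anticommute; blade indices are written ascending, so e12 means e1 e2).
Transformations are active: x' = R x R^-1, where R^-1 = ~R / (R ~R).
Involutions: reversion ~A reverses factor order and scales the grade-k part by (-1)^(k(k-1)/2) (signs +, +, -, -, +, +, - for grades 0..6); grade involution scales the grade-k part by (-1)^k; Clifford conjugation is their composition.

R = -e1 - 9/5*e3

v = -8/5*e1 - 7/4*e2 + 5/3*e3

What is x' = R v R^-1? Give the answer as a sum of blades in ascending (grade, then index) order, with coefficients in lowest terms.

~R = -e1 - 9/5*e3, and R ~R = 106/25, so R^-1 = ~R / (106/25).
R v = -7/5 + 7/4*e12 - 341/75*e13 - 63/20*e23
Answer: 599/265*e1 + 7/4*e2 - 76/159*e3


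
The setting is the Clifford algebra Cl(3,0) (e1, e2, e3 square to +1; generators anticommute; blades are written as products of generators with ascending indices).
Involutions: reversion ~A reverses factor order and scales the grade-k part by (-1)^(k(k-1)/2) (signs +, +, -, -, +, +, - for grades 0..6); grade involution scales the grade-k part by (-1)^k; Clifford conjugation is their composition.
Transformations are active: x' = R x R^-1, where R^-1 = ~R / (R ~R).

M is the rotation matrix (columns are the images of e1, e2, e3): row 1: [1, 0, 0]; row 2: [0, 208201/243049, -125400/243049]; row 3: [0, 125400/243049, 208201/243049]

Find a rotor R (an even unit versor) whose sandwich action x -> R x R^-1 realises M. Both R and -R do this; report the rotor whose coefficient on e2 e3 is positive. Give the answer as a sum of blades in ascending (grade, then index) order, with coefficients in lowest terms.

Method: write R = a + b12*e1 e2 + b13*e1 e3 + b23*e2 e3 with a^2 + b12^2 + b13^2 + b23^2 = 1 (so R^-1 = ~R). Expanding the columns R e_j ~R gives tr M = 4a^2 - 1 and, from the antisymmetric part, M21 - M12 = -4a*b12, M13 - M31 = 4a*b13, M32 - M23 = -4a*b23.
Here tr M = 659451/243049, so a^2 = (1 + tr M)/4 = 225625/243049 and a = ±475/493. Taking a = 475/493: M21 - M12 = 0, M13 - M31 = 0, M32 - M23 = 250800/243049, giving b12 = 0, b13 = 0, b23 = -132/493, i.e. R = 475/493 - 132/493*e2 e3.
Its e2 e3 coefficient is negative, so report the other preimage -R.
Answer: -475/493 + 132/493*e2 e3. Key observation: the double cover Spin(3) -> SO(3) sends R and -R to the same matrix (trace 659451/243049 here), so the stated sign of the e2 e3 coefficient is what selects one sheet.


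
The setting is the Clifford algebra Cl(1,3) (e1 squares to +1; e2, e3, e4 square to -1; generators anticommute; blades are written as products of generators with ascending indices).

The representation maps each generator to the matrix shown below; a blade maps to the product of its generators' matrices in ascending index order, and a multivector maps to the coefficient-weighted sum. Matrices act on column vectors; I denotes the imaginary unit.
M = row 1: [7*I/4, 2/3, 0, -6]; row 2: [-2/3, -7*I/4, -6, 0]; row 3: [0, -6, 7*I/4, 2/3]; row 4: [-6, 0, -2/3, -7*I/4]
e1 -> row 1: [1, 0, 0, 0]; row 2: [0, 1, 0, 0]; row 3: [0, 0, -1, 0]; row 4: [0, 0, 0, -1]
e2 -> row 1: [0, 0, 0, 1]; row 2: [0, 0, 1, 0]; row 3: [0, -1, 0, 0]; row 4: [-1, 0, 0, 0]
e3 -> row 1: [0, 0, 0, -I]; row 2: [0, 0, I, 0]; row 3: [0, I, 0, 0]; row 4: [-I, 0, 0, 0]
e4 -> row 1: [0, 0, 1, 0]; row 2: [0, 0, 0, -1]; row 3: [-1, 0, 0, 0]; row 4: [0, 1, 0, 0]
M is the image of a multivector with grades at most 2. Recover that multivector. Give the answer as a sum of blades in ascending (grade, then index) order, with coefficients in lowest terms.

Method: the blade images are trace-orthogonal — tr(rho(e_A) rho(e_B)^-1) = 4 if A = B and 0 otherwise — and rho(e_A)^-1 = (e_A)^2 * rho(e_A) with (e_A)^2 = +1 or -1, so the coefficient of e_A in the preimage is (e_A)^2 * tr(M rho(e_A))/4.
Nonzero projections over blades of grade <= 2: e1 e2: (e1 e2)^2 = +1, tr(M rho(e1 e2)) = -24, coefficient -6; e2 e3: (e2 e3)^2 = -1, tr(M rho(e2 e3)) = 7, coefficient -7/4; e2 e4: (e2 e4)^2 = -1, tr(M rho(e2 e4)) = -8/3, coefficient 2/3. Every other blade of grade <= 2 projects to 0.
Answer: -6*e1 e2 - 7/4*e2 e3 + 2/3*e2 e4


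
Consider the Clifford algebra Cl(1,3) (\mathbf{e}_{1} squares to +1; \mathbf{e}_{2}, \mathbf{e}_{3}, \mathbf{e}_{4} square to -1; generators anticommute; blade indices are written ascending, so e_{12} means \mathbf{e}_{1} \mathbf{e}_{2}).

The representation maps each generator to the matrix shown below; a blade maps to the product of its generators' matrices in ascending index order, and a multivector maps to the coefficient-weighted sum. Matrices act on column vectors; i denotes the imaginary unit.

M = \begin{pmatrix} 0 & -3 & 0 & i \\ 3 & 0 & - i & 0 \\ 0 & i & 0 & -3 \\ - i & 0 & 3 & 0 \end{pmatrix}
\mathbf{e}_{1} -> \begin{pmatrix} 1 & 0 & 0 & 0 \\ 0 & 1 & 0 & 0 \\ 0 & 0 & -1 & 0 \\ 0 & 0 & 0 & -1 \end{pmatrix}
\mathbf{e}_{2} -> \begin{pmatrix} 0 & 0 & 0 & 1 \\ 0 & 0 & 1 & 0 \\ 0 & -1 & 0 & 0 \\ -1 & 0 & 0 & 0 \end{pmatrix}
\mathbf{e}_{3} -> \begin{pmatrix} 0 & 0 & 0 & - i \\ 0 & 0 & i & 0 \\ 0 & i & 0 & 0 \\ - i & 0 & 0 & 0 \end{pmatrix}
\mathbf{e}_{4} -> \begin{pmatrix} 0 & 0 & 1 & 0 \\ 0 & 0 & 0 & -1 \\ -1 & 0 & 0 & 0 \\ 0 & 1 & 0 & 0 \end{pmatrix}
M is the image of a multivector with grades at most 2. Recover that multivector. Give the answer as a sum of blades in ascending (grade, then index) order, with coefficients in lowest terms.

Method: the blade images are trace-orthogonal — tr(rho(e_A) rho(e_B)^-1) = 4 if A = B and 0 otherwise — and rho(e_A)^-1 = (e_A)^2 * rho(e_A) with (e_A)^2 = +1 or -1, so the coefficient of e_A in the preimage is (e_A)^2 * tr(M rho(e_A))/4.
Nonzero projections over blades of grade <= 2: e_{13}: (e_{13})^2 = +1, tr(M rho(e_{13})) = -4, coefficient -1; e_{24}: (e_{24})^2 = -1, tr(M rho(e_{24})) = 12, coefficient -3. Every other blade of grade <= 2 projects to 0.
Answer: -e_{13} - 3 e_{24}
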